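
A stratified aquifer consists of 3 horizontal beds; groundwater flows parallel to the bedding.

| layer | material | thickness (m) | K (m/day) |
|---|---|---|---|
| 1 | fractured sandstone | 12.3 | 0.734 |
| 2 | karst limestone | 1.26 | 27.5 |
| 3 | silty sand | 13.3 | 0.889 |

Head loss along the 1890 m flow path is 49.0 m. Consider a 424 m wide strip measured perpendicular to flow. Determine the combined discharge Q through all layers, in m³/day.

Flow is parallel to layering, so each bed carries its own Darcy discharge and the transmissivities add.
Σ(K_i·b_i) = 0.734×12.3 + 27.5×1.26 + 0.889×13.3 = 55.50 m²/day.
Hydraulic gradient i = Δh / L = 49.0 / 1890 = 0.02593.
Q = Σ(K_i·b_i) · W · i = 55.50 × 424 × 0.02593 = 610.1 m³/day.

610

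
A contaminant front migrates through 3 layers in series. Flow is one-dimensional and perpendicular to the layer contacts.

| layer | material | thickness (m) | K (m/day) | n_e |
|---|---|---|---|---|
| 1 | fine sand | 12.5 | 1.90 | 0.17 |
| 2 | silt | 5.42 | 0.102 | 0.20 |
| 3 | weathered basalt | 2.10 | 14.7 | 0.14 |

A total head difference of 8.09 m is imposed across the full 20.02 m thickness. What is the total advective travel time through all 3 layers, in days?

25.9

With flow normal to the layers, continuity requires the same specific discharge q through every layer.
Σ(b_i/K_i) = 12.5/1.90 + 5.42/0.102 + 2.10/14.7 = 59.86 d.
q = Δh / Σ(b_i/K_i) = 8.09 / 59.86 = 0.1352 m/day.
In each layer the seepage velocity is v_i = q/n_i, so the layer transit time is t_i = b_i·n_i / q:
  layer 1 (fine sand): t_1 = 12.5 × 0.17 / 0.1352 = 15.72 d
  layer 2 (silt): t_2 = 5.42 × 0.20 / 0.1352 = 8.021 d
  layer 3 (weathered basalt): t_3 = 2.10 × 0.14 / 0.1352 = 2.175 d
Total t = Σ t_i = 25.92 days.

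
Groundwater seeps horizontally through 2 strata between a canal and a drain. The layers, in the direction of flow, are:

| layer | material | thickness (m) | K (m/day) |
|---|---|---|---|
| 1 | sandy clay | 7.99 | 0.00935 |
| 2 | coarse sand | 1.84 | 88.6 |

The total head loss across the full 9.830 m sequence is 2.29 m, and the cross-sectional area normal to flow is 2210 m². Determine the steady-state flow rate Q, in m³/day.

Flow is perpendicular to layering, so the layers act in series and the equivalent K is the thickness-weighted harmonic mean.
Total thickness L = 7.99 + 1.84 = 9.830 m.
Σ(b_i/K_i) = 7.99/0.00935 + 1.84/88.6 = 854.6 d.
K_eq = L / Σ(b_i/K_i) = 9.830 / 854.6 = 0.01150 m/day.
Q = K_eq · A · (Δh/L) = 0.01150 × 2210 × (2.29/9.830) = 5.922 m³/day.

5.92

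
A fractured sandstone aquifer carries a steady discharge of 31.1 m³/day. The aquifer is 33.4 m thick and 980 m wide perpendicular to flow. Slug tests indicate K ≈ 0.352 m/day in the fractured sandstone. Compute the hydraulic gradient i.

Cross-sectional area A = 980 × 33.4 = 32732 m².
From Q = K·A·i, i = Q / (K·A) = 31.1 / (0.3520 × 32732) = 0.002699.

0.00270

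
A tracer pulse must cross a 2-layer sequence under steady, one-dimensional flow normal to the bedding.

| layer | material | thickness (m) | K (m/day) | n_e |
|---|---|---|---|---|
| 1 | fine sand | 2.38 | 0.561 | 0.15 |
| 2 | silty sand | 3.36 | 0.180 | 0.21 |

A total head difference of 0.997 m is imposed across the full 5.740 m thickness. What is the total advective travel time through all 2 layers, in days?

24.4

With flow normal to the layers, continuity requires the same specific discharge q through every layer.
Σ(b_i/K_i) = 2.38/0.561 + 3.36/0.180 = 22.91 d.
q = Δh / Σ(b_i/K_i) = 0.997 / 22.91 = 0.04352 m/day.
In each layer the seepage velocity is v_i = q/n_i, so the layer transit time is t_i = b_i·n_i / q:
  layer 1 (fine sand): t_1 = 2.38 × 0.15 / 0.04352 = 8.203 d
  layer 2 (silty sand): t_2 = 3.36 × 0.21 / 0.04352 = 16.21 d
Total t = Σ t_i = 24.42 days.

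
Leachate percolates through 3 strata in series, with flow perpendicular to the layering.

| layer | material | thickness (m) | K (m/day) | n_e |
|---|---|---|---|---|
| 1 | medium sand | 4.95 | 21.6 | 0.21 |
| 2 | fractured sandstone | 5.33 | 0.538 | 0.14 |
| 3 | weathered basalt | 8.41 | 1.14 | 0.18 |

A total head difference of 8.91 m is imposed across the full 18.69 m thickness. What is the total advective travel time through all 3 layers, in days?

6.49

With flow normal to the layers, continuity requires the same specific discharge q through every layer.
Σ(b_i/K_i) = 4.95/21.6 + 5.33/0.538 + 8.41/1.14 = 17.51 d.
q = Δh / Σ(b_i/K_i) = 8.91 / 17.51 = 0.5088 m/day.
In each layer the seepage velocity is v_i = q/n_i, so the layer transit time is t_i = b_i·n_i / q:
  layer 1 (medium sand): t_1 = 4.95 × 0.21 / 0.5088 = 2.043 d
  layer 2 (fractured sandstone): t_2 = 5.33 × 0.14 / 0.5088 = 1.467 d
  layer 3 (weathered basalt): t_3 = 8.41 × 0.18 / 0.5088 = 2.976 d
Total t = Σ t_i = 6.485 days.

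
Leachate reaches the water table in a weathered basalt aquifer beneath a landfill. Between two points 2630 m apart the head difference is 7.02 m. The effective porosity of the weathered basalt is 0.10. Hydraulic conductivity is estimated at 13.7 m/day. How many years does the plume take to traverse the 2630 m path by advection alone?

Hydraulic gradient i = Δh / L = 7.02 / 2630 = 0.002669.
Darcy flux q = K · i = 13.70 × 0.002669 = 0.03657 m/day.
Seepage velocity v = q / n_e = 0.03657 / 0.10 = 0.3657 m/day.
Travel time t = L / v = 2630 / 0.3657 = 7192 days = 19.69 years.

19.7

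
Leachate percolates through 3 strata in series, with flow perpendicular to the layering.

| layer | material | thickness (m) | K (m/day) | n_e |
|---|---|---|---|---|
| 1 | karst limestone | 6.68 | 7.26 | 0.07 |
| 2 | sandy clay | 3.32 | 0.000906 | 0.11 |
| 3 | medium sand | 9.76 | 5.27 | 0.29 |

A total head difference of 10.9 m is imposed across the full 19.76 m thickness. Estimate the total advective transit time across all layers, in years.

With flow normal to the layers, continuity requires the same specific discharge q through every layer.
Σ(b_i/K_i) = 6.68/7.26 + 3.32/0.000906 + 9.76/5.27 = 3667 d.
q = Δh / Σ(b_i/K_i) = 10.9 / 3667 = 0.002972 m/day.
In each layer the seepage velocity is v_i = q/n_i, so the layer transit time is t_i = b_i·n_i / q:
  layer 1 (karst limestone): t_1 = 6.68 × 0.07 / 0.002972 = 157.3 d
  layer 2 (sandy clay): t_2 = 3.32 × 0.11 / 0.002972 = 122.9 d
  layer 3 (medium sand): t_3 = 9.76 × 0.29 / 0.002972 = 952.3 d
Total t = Σ t_i = 1232 days = 3.374 years.

3.37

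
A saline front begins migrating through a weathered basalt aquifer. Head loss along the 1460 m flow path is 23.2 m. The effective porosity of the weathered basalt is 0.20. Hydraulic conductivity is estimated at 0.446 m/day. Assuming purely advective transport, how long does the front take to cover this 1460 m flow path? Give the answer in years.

Hydraulic gradient i = Δh / L = 23.2 / 1460 = 0.01589.
Darcy flux q = K · i = 0.4460 × 0.01589 = 0.007087 m/day.
Seepage velocity v = q / n_e = 0.007087 / 0.20 = 0.03544 m/day.
Travel time t = L / v = 1460 / 0.03544 = 41201 days = 112.8 years.

113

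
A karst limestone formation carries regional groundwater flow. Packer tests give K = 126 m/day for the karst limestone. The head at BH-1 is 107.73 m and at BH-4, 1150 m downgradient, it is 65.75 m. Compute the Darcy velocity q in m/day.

4.60

Hydraulic gradient i = (107.73 − 65.75) / 1150 = 41.98 / 1150 = 0.03650.
Specific discharge q = K · i = 126.0 × 0.03650 = 4.600 m/day.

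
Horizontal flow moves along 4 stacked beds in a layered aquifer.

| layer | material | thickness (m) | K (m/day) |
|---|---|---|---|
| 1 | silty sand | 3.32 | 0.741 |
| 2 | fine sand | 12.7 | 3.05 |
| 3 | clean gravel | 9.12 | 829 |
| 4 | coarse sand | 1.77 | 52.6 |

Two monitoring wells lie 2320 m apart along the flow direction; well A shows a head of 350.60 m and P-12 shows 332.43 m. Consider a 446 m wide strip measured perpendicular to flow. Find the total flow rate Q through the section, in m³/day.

Flow is parallel to layering, so each bed carries its own Darcy discharge and the transmissivities add.
Σ(K_i·b_i) = 0.741×3.32 + 3.05×12.7 + 829×9.12 + 52.6×1.77 = 7695 m²/day.
Hydraulic gradient i = (350.60 − 332.43) / 2320 = 18.17 / 2320 = 0.007832.
Q = Σ(K_i·b_i) · W · i = 7695 × 446 × 0.007832 = 26878 m³/day.

26900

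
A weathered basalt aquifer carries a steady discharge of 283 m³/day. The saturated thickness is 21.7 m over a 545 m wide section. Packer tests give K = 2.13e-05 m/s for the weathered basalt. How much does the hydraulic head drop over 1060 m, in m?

13.8

Convert K: 2.13e-05 m/s × 86400 = 1.840 m/day.
Cross-sectional area A = 545 × 21.7 = 11826 m².
From Q = K·A·i, i = Q / (K·A) = 283 / (1.840 × 11826) = 0.01300.
Head loss Δh = i · L = 0.01300 × 1060 = 13.78 m.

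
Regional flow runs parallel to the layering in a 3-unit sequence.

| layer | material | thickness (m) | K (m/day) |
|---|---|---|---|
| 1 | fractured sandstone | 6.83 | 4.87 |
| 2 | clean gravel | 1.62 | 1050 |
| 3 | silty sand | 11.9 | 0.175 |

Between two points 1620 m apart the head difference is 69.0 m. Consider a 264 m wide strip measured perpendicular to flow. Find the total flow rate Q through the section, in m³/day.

Flow is parallel to layering, so each bed carries its own Darcy discharge and the transmissivities add.
Σ(K_i·b_i) = 4.87×6.83 + 1050×1.62 + 0.175×11.9 = 1736 m²/day.
Hydraulic gradient i = Δh / L = 69.0 / 1620 = 0.04259.
Q = Σ(K_i·b_i) · W · i = 1736 × 264 × 0.04259 = 19524 m³/day.

19500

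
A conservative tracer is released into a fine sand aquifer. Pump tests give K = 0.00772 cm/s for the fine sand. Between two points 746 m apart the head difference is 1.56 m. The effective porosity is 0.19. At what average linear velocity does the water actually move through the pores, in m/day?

Convert K: 0.00772 cm/s × 864 = 6.670 m/day.
Hydraulic gradient i = Δh / L = 1.56 / 746 = 0.002091.
Darcy flux q = K · i = 6.670 × 0.002091 = 0.01395 m/day.
Seepage velocity v = q / n_e = 0.01395 / 0.19 = 0.07341 m/day.

0.0734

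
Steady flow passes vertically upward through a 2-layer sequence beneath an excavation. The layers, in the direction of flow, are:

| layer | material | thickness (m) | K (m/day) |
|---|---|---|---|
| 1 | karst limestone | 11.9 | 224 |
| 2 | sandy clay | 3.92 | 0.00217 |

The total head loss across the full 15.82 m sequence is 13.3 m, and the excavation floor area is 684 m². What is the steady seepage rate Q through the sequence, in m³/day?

Flow is perpendicular to layering, so the layers act in series and the equivalent K is the thickness-weighted harmonic mean.
Total thickness L = 11.9 + 3.92 = 15.82 m.
Σ(b_i/K_i) = 11.9/224 + 3.92/0.00217 = 1807 d.
K_eq = L / Σ(b_i/K_i) = 15.82 / 1807 = 0.008757 m/day.
Q = K_eq · A · (Δh/L) = 0.008757 × 684 × (13.3/15.82) = 5.036 m³/day.

5.04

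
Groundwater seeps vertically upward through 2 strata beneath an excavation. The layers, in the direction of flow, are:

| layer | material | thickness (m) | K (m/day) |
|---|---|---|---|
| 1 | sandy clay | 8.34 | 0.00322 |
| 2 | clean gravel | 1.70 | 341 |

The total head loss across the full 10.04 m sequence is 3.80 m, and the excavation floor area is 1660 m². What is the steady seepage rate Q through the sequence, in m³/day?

Flow is perpendicular to layering, so the layers act in series and the equivalent K is the thickness-weighted harmonic mean.
Total thickness L = 8.34 + 1.70 = 10.04 m.
Σ(b_i/K_i) = 8.34/0.00322 + 1.70/341 = 2590 d.
K_eq = L / Σ(b_i/K_i) = 10.04 / 2590 = 0.003876 m/day.
Q = K_eq · A · (Δh/L) = 0.003876 × 1660 × (3.80/10.04) = 2.435 m³/day.

2.44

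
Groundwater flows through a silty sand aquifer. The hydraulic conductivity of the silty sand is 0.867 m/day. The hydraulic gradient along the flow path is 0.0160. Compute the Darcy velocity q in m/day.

0.0139

Hydraulic gradient i = 0.0160.
Specific discharge q = K · i = 0.8670 × 0.01600 = 0.01387 m/day.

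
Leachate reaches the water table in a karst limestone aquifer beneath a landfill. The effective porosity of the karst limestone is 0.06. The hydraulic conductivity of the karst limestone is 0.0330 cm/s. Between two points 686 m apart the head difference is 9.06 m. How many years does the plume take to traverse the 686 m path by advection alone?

Convert K: 0.0330 cm/s × 864 = 28.51 m/day.
Hydraulic gradient i = Δh / L = 9.06 / 686 = 0.01321.
Darcy flux q = K · i = 28.51 × 0.01321 = 0.3766 m/day.
Seepage velocity v = q / n_e = 0.3766 / 0.06 = 6.276 m/day.
Travel time t = L / v = 686 / 6.276 = 109.3 days = 0.2993 years.

0.299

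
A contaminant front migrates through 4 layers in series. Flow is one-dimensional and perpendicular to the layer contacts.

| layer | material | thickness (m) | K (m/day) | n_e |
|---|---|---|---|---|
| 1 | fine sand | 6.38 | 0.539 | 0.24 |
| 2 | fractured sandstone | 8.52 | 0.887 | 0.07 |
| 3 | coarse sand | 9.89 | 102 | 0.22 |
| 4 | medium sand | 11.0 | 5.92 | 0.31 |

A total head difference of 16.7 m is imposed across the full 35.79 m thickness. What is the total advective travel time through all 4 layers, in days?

10.8

With flow normal to the layers, continuity requires the same specific discharge q through every layer.
Σ(b_i/K_i) = 6.38/0.539 + 8.52/0.887 + 9.89/102 + 11.0/5.92 = 23.40 d.
q = Δh / Σ(b_i/K_i) = 16.7 / 23.40 = 0.7138 m/day.
In each layer the seepage velocity is v_i = q/n_i, so the layer transit time is t_i = b_i·n_i / q:
  layer 1 (fine sand): t_1 = 6.38 × 0.24 / 0.7138 = 2.145 d
  layer 2 (fractured sandstone): t_2 = 8.52 × 0.07 / 0.7138 = 0.8356 d
  layer 3 (coarse sand): t_3 = 9.89 × 0.22 / 0.7138 = 3.048 d
  layer 4 (medium sand): t_4 = 11.0 × 0.31 / 0.7138 = 4.778 d
Total t = Σ t_i = 10.81 days.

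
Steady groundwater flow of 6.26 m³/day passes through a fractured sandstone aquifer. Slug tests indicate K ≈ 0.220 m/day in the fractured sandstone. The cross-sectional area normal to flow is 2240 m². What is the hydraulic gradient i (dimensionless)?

0.0127

From Q = K·A·i, i = Q / (K·A) = 6.26 / (0.2200 × 2240) = 0.01270.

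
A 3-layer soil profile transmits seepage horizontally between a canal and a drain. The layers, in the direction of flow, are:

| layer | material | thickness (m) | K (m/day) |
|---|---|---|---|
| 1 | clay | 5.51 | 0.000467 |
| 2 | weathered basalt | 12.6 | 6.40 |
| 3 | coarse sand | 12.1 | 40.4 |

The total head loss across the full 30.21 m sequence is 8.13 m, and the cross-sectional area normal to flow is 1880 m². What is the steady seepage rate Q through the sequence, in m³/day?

Flow is perpendicular to layering, so the layers act in series and the equivalent K is the thickness-weighted harmonic mean.
Total thickness L = 5.51 + 12.6 + 12.1 = 30.21 m.
Σ(b_i/K_i) = 5.51/0.000467 + 12.6/6.40 + 12.1/40.4 = 11801 d.
K_eq = L / Σ(b_i/K_i) = 30.21 / 11801 = 0.002560 m/day.
Q = K_eq · A · (Δh/L) = 0.002560 × 1880 × (8.13/30.21) = 1.295 m³/day.

1.30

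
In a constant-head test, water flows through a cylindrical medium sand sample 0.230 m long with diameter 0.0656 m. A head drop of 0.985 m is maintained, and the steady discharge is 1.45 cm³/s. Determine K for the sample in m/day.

Cross-sectional area A = π·(d/2)² = π × (0.0656/2)² = 0.003380 m².
Convert discharge: 1.45 cm³/s = 1.450e-06 m³/s.
Darcy's law rearranged: K = Q·L / (A·Δh) = 1.450e-06 × 0.230 / (0.003380 × 0.985) = 0.0001002 m/s = 8.655 m/day.

8.66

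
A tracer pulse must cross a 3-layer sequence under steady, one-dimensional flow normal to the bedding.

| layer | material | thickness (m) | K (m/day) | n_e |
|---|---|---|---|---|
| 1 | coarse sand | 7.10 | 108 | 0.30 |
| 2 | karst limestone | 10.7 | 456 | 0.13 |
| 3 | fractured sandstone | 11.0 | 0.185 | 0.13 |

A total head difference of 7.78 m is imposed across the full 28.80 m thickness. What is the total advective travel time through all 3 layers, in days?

37.9

With flow normal to the layers, continuity requires the same specific discharge q through every layer.
Σ(b_i/K_i) = 7.10/108 + 10.7/456 + 11.0/0.185 = 59.55 d.
q = Δh / Σ(b_i/K_i) = 7.78 / 59.55 = 0.1306 m/day.
In each layer the seepage velocity is v_i = q/n_i, so the layer transit time is t_i = b_i·n_i / q:
  layer 1 (coarse sand): t_1 = 7.10 × 0.30 / 0.1306 = 16.30 d
  layer 2 (karst limestone): t_2 = 10.7 × 0.13 / 0.1306 = 10.65 d
  layer 3 (fractured sandstone): t_3 = 11.0 × 0.13 / 0.1306 = 10.95 d
Total t = Σ t_i = 37.90 days.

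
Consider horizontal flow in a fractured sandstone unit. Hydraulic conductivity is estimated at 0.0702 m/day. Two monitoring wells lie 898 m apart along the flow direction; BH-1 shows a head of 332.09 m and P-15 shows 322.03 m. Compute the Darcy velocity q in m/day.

0.000786

Hydraulic gradient i = (332.09 − 322.03) / 898 = 10.06 / 898 = 0.01120.
Specific discharge q = K · i = 0.07020 × 0.01120 = 0.0007864 m/day.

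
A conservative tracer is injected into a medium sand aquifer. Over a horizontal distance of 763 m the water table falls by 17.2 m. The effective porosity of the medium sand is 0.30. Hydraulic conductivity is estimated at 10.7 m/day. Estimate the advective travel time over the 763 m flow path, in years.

2.60

Hydraulic gradient i = Δh / L = 17.2 / 763 = 0.02254.
Darcy flux q = K · i = 10.70 × 0.02254 = 0.2412 m/day.
Seepage velocity v = q / n_e = 0.2412 / 0.30 = 0.8040 m/day.
Travel time t = L / v = 763 / 0.8040 = 949.0 days = 2.598 years.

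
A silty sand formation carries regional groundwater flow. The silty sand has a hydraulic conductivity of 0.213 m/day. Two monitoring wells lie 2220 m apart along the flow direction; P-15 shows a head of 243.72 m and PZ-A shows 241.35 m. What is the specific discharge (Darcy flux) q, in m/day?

Hydraulic gradient i = (243.72 − 241.35) / 2220 = 2.37 / 2220 = 0.001068.
Specific discharge q = K · i = 0.2130 × 0.001068 = 0.0002274 m/day.

0.000227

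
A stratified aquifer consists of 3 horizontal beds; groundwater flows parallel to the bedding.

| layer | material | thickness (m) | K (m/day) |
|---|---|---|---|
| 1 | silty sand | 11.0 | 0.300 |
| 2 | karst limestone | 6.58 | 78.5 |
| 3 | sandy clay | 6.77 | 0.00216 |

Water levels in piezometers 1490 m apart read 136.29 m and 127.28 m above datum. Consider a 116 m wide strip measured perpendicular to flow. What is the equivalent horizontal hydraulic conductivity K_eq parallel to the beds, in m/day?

Flow is parallel to layering, so each bed carries its own Darcy discharge and the transmissivities add.
Σ(K_i·b_i) = 0.300×11.0 + 78.5×6.58 + 0.00216×6.77 = 519.8 m²/day.
Total thickness b = 24.35 m, so K_eq = Σ(K_i·b_i)/b = 21.35 m/day.

21.3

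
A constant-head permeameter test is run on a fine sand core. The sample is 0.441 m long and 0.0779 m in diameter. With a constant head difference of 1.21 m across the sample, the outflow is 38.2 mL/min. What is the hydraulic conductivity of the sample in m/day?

4.21

Cross-sectional area A = π·(d/2)² = π × (0.0779/2)² = 0.004766 m².
Convert discharge: 38.2 mL/min = 6.367e-07 m³/s.
Darcy's law rearranged: K = Q·L / (A·Δh) = 6.367e-07 × 0.441 / (0.004766 × 1.21) = 4.869e-05 m/s = 4.206 m/day.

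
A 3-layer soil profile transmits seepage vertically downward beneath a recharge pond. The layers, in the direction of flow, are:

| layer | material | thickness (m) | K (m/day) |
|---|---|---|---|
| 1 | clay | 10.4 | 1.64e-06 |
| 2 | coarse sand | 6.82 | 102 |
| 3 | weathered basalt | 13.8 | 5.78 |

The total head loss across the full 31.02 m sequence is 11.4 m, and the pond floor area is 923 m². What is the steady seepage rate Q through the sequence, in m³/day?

Flow is perpendicular to layering, so the layers act in series and the equivalent K is the thickness-weighted harmonic mean.
Total thickness L = 10.4 + 6.82 + 13.8 = 31.02 m.
Σ(b_i/K_i) = 10.4/1.64e-06 + 6.82/102 + 13.8/5.78 = 6.341e+06 d.
K_eq = L / Σ(b_i/K_i) = 31.02 / 6.341e+06 = 4.892e-06 m/day.
Q = K_eq · A · (Δh/L) = 4.892e-06 × 923 × (11.4/31.02) = 0.001659 m³/day.

0.00166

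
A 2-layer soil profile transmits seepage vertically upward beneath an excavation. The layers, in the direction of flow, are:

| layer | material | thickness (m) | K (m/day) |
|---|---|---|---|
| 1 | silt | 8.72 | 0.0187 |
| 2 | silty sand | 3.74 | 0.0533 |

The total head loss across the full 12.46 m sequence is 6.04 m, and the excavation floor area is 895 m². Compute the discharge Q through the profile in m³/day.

Flow is perpendicular to layering, so the layers act in series and the equivalent K is the thickness-weighted harmonic mean.
Total thickness L = 8.72 + 3.74 = 12.46 m.
Σ(b_i/K_i) = 8.72/0.0187 + 3.74/0.0533 = 536.5 d.
K_eq = L / Σ(b_i/K_i) = 12.46 / 536.5 = 0.02323 m/day.
Q = K_eq · A · (Δh/L) = 0.02323 × 895 × (6.04/12.46) = 10.08 m³/day.

10.1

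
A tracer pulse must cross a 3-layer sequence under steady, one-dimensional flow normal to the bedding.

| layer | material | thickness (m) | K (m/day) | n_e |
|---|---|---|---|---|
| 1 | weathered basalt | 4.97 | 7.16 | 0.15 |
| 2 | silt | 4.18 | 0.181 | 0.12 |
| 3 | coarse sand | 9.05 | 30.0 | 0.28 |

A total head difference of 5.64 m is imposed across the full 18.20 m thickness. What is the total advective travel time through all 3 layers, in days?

16.1

With flow normal to the layers, continuity requires the same specific discharge q through every layer.
Σ(b_i/K_i) = 4.97/7.16 + 4.18/0.181 + 9.05/30.0 = 24.09 d.
q = Δh / Σ(b_i/K_i) = 5.64 / 24.09 = 0.2341 m/day.
In each layer the seepage velocity is v_i = q/n_i, so the layer transit time is t_i = b_i·n_i / q:
  layer 1 (weathered basalt): t_1 = 4.97 × 0.15 / 0.2341 = 3.184 d
  layer 2 (silt): t_2 = 4.18 × 0.12 / 0.2341 = 2.142 d
  layer 3 (coarse sand): t_3 = 9.05 × 0.28 / 0.2341 = 10.82 d
Total t = Σ t_i = 16.15 days.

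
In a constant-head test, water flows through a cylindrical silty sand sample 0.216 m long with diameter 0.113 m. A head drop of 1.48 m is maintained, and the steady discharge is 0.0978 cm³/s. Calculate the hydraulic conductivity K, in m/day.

0.123

Cross-sectional area A = π·(d/2)² = π × (0.113/2)² = 0.01003 m².
Convert discharge: 0.0978 cm³/s = 9.780e-08 m³/s.
Darcy's law rearranged: K = Q·L / (A·Δh) = 9.780e-08 × 0.216 / (0.01003 × 1.48) = 1.423e-06 m/s = 0.1230 m/day.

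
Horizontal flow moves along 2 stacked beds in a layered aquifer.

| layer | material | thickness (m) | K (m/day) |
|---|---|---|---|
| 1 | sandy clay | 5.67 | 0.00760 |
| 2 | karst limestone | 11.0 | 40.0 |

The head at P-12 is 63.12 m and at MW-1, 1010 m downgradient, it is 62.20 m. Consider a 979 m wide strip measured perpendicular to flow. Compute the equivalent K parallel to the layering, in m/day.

Flow is parallel to layering, so each bed carries its own Darcy discharge and the transmissivities add.
Σ(K_i·b_i) = 0.00760×5.67 + 40.0×11.0 = 440.0 m²/day.
Total thickness b = 16.67 m, so K_eq = Σ(K_i·b_i)/b = 26.40 m/day.

26.4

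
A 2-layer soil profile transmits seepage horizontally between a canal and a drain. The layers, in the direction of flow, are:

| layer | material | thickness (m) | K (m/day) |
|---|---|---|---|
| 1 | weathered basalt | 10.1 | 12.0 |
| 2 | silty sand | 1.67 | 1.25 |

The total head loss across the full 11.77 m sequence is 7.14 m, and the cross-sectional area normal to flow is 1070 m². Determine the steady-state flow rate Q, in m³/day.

3510

Flow is perpendicular to layering, so the layers act in series and the equivalent K is the thickness-weighted harmonic mean.
Total thickness L = 10.1 + 1.67 = 11.77 m.
Σ(b_i/K_i) = 10.1/12.0 + 1.67/1.25 = 2.178 d.
K_eq = L / Σ(b_i/K_i) = 11.77 / 2.178 = 5.405 m/day.
Q = K_eq · A · (Δh/L) = 5.405 × 1070 × (7.14/11.77) = 3508 m³/day.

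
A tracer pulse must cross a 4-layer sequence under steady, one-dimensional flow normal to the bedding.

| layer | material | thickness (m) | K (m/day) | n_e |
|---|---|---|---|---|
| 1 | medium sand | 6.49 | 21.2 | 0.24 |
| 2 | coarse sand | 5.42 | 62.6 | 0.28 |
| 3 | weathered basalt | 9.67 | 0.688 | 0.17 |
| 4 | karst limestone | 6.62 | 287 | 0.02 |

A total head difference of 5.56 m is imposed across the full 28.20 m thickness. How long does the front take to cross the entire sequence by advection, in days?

With flow normal to the layers, continuity requires the same specific discharge q through every layer.
Σ(b_i/K_i) = 6.49/21.2 + 5.42/62.6 + 9.67/0.688 + 6.62/287 = 14.47 d.
q = Δh / Σ(b_i/K_i) = 5.56 / 14.47 = 0.3842 m/day.
In each layer the seepage velocity is v_i = q/n_i, so the layer transit time is t_i = b_i·n_i / q:
  layer 1 (medium sand): t_1 = 6.49 × 0.24 / 0.3842 = 4.054 d
  layer 2 (coarse sand): t_2 = 5.42 × 0.28 / 0.3842 = 3.950 d
  layer 3 (weathered basalt): t_3 = 9.67 × 0.17 / 0.3842 = 4.279 d
  layer 4 (karst limestone): t_4 = 6.62 × 0.02 / 0.3842 = 0.3446 d
Total t = Σ t_i = 12.63 days.

12.6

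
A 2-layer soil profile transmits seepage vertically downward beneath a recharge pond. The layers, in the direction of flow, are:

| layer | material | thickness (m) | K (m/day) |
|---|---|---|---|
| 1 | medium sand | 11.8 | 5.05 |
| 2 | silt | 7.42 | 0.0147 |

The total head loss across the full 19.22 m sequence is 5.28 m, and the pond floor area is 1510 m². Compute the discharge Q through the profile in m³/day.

Flow is perpendicular to layering, so the layers act in series and the equivalent K is the thickness-weighted harmonic mean.
Total thickness L = 11.8 + 7.42 = 19.22 m.
Σ(b_i/K_i) = 11.8/5.05 + 7.42/0.0147 = 507.1 d.
K_eq = L / Σ(b_i/K_i) = 19.22 / 507.1 = 0.03790 m/day.
Q = K_eq · A · (Δh/L) = 0.03790 × 1510 × (5.28/19.22) = 15.72 m³/day.

15.7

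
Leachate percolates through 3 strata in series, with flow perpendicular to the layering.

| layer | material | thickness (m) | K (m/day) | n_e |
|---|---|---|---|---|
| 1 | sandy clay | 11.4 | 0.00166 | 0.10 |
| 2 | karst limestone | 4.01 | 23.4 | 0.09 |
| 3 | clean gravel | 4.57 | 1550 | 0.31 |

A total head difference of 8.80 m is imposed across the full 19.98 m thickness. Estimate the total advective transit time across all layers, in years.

With flow normal to the layers, continuity requires the same specific discharge q through every layer.
Σ(b_i/K_i) = 11.4/0.00166 + 4.01/23.4 + 4.57/1550 = 6868 d.
q = Δh / Σ(b_i/K_i) = 8.80 / 6868 = 0.001281 m/day.
In each layer the seepage velocity is v_i = q/n_i, so the layer transit time is t_i = b_i·n_i / q:
  layer 1 (sandy clay): t_1 = 11.4 × 0.10 / 0.001281 = 889.7 d
  layer 2 (karst limestone): t_2 = 4.01 × 0.09 / 0.001281 = 281.7 d
  layer 3 (clean gravel): t_3 = 4.57 × 0.31 / 0.001281 = 1106 d
Total t = Σ t_i = 2277 days = 6.234 years.

6.23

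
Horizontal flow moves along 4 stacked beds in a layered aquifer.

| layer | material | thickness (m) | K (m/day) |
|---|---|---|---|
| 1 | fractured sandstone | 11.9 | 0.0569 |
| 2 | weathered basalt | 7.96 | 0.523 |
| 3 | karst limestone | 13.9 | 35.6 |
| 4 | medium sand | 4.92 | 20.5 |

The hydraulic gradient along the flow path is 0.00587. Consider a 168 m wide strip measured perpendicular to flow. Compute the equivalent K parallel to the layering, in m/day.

15.5

Flow is parallel to layering, so each bed carries its own Darcy discharge and the transmissivities add.
Σ(K_i·b_i) = 0.0569×11.9 + 0.523×7.96 + 35.6×13.9 + 20.5×4.92 = 600.5 m²/day.
Total thickness b = 38.68 m, so K_eq = Σ(K_i·b_i)/b = 15.53 m/day.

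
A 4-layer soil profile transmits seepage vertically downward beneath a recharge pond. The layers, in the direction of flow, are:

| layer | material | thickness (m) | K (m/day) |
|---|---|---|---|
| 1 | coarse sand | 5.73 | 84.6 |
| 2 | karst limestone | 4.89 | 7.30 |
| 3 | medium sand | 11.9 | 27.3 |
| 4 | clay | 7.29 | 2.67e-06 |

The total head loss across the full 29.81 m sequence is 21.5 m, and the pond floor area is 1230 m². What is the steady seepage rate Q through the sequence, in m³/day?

Flow is perpendicular to layering, so the layers act in series and the equivalent K is the thickness-weighted harmonic mean.
Total thickness L = 5.73 + 4.89 + 11.9 + 7.29 = 29.81 m.
Σ(b_i/K_i) = 5.73/84.6 + 4.89/7.30 + 11.9/27.3 + 7.29/2.67e-06 = 2.730e+06 d.
K_eq = L / Σ(b_i/K_i) = 29.81 / 2.730e+06 = 1.092e-05 m/day.
Q = K_eq · A · (Δh/L) = 1.092e-05 × 1230 × (21.5/29.81) = 0.009686 m³/day.

0.00969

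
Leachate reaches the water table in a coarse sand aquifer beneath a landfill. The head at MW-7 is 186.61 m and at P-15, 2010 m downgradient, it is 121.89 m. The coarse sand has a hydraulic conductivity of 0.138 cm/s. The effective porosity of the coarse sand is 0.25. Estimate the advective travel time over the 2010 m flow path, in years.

0.358

Convert K: 0.138 cm/s × 864 = 119.2 m/day.
Hydraulic gradient i = (186.61 − 121.89) / 2010 = 64.72 / 2010 = 0.03220.
Darcy flux q = K · i = 119.2 × 0.03220 = 3.839 m/day.
Seepage velocity v = q / n_e = 3.839 / 0.25 = 15.36 m/day.
Travel time t = L / v = 2010 / 15.36 = 130.9 days = 0.3584 years.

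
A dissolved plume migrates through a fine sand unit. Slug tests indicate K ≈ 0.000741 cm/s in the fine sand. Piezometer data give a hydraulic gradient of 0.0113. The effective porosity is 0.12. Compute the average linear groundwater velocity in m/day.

Convert K: 0.000741 cm/s × 864 = 0.6402 m/day.
Hydraulic gradient i = 0.0113.
Darcy flux q = K · i = 0.6402 × 0.01130 = 0.007235 m/day.
Seepage velocity v = q / n_e = 0.007235 / 0.12 = 0.06029 m/day.

0.0603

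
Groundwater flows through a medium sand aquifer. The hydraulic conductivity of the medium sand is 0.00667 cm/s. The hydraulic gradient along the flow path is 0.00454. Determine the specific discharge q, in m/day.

0.0262

Convert K: 0.00667 cm/s × 864 = 5.763 m/day.
Hydraulic gradient i = 0.00454.
Specific discharge q = K · i = 5.763 × 0.004540 = 0.02616 m/day.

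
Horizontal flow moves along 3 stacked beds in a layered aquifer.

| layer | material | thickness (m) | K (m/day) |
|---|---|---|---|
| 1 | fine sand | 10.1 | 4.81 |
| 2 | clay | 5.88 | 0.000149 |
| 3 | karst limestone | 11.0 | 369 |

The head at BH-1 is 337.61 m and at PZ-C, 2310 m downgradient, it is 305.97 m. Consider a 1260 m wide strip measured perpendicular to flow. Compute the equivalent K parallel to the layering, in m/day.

Flow is parallel to layering, so each bed carries its own Darcy discharge and the transmissivities add.
Σ(K_i·b_i) = 4.81×10.1 + 0.000149×5.88 + 369×11.0 = 4108 m²/day.
Total thickness b = 26.98 m, so K_eq = Σ(K_i·b_i)/b = 152.2 m/day.

152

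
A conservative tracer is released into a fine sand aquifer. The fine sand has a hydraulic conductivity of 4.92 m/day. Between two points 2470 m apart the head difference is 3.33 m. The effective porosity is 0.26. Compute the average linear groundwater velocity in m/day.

0.0255

Hydraulic gradient i = Δh / L = 3.33 / 2470 = 0.001348.
Darcy flux q = K · i = 4.920 × 0.001348 = 0.006633 m/day.
Seepage velocity v = q / n_e = 0.006633 / 0.26 = 0.02551 m/day.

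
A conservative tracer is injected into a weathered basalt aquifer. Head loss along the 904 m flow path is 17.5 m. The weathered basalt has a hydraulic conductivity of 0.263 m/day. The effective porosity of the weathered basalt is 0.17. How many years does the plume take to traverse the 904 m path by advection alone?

Hydraulic gradient i = Δh / L = 17.5 / 904 = 0.01936.
Darcy flux q = K · i = 0.2630 × 0.01936 = 0.005091 m/day.
Seepage velocity v = q / n_e = 0.005091 / 0.17 = 0.02995 m/day.
Travel time t = L / v = 904 / 0.02995 = 30185 days = 82.64 years.

82.6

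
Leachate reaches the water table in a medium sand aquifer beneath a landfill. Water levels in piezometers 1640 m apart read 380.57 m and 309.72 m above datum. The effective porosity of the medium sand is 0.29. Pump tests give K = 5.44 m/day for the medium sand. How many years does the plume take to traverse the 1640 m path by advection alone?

5.54

Hydraulic gradient i = (380.57 − 309.72) / 1640 = 70.85 / 1640 = 0.04320.
Darcy flux q = K · i = 5.440 × 0.04320 = 0.2350 m/day.
Seepage velocity v = q / n_e = 0.2350 / 0.29 = 0.8104 m/day.
Travel time t = L / v = 1640 / 0.8104 = 2024 days = 5.541 years.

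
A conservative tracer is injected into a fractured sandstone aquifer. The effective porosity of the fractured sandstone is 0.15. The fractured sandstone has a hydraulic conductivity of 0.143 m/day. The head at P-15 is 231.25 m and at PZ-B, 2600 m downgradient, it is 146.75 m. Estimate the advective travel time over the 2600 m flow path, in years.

230

Hydraulic gradient i = (231.25 − 146.75) / 2600 = 84.5 / 2600 = 0.03250.
Darcy flux q = K · i = 0.1430 × 0.03250 = 0.004647 m/day.
Seepage velocity v = q / n_e = 0.004647 / 0.15 = 0.03098 m/day.
Travel time t = L / v = 2600 / 0.03098 = 83916 days = 229.7 years.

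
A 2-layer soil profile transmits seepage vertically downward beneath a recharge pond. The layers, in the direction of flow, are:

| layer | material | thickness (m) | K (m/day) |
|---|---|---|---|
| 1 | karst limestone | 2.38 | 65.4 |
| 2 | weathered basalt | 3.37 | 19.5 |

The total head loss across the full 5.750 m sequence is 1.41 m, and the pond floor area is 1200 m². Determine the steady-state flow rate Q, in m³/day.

8090

Flow is perpendicular to layering, so the layers act in series and the equivalent K is the thickness-weighted harmonic mean.
Total thickness L = 2.38 + 3.37 = 5.750 m.
Σ(b_i/K_i) = 2.38/65.4 + 3.37/19.5 = 0.2092 d.
K_eq = L / Σ(b_i/K_i) = 5.750 / 0.2092 = 27.48 m/day.
Q = K_eq · A · (Δh/L) = 27.48 × 1200 × (1.41/5.750) = 8087 m³/day.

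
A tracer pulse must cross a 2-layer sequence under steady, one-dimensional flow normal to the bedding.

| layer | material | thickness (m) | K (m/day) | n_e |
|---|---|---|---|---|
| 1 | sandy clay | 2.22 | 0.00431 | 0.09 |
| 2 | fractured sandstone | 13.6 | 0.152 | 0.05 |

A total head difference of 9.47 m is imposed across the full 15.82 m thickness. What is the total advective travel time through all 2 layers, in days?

56.2

With flow normal to the layers, continuity requires the same specific discharge q through every layer.
Σ(b_i/K_i) = 2.22/0.00431 + 13.6/0.152 = 604.6 d.
q = Δh / Σ(b_i/K_i) = 9.47 / 604.6 = 0.01566 m/day.
In each layer the seepage velocity is v_i = q/n_i, so the layer transit time is t_i = b_i·n_i / q:
  layer 1 (sandy clay): t_1 = 2.22 × 0.09 / 0.01566 = 12.76 d
  layer 2 (fractured sandstone): t_2 = 13.6 × 0.05 / 0.01566 = 43.41 d
Total t = Σ t_i = 56.17 days.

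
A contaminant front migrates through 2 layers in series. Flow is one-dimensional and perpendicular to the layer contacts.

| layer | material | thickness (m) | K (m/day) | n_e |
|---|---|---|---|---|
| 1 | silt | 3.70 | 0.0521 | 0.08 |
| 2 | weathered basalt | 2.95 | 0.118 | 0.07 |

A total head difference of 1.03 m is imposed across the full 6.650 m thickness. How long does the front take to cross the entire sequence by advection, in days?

With flow normal to the layers, continuity requires the same specific discharge q through every layer.
Σ(b_i/K_i) = 3.70/0.0521 + 2.95/0.118 = 96.02 d.
q = Δh / Σ(b_i/K_i) = 1.03 / 96.02 = 0.01073 m/day.
In each layer the seepage velocity is v_i = q/n_i, so the layer transit time is t_i = b_i·n_i / q:
  layer 1 (silt): t_1 = 3.70 × 0.08 / 0.01073 = 27.59 d
  layer 2 (weathered basalt): t_2 = 2.95 × 0.07 / 0.01073 = 19.25 d
Total t = Σ t_i = 46.84 days.

46.8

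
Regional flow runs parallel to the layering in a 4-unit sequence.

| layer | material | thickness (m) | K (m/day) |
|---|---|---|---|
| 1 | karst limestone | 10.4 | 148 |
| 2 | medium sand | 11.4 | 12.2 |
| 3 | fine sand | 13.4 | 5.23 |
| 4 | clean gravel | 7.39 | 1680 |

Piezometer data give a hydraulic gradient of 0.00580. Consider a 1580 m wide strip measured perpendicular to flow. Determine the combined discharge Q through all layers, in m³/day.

Flow is parallel to layering, so each bed carries its own Darcy discharge and the transmissivities add.
Σ(K_i·b_i) = 148×10.4 + 12.2×11.4 + 5.23×13.4 + 1680×7.39 = 14164 m²/day.
Hydraulic gradient i = 0.00580.
Q = Σ(K_i·b_i) · W · i = 14164 × 1580 × 0.005800 = 1.298e+05 m³/day.

130000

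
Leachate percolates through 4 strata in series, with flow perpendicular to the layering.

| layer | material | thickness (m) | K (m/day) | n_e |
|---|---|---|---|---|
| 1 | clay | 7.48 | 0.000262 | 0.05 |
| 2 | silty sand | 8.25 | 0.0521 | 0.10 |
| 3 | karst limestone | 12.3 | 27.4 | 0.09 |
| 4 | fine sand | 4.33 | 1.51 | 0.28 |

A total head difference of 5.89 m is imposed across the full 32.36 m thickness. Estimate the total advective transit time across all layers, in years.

47.0

With flow normal to the layers, continuity requires the same specific discharge q through every layer.
Σ(b_i/K_i) = 7.48/0.000262 + 8.25/0.0521 + 12.3/27.4 + 4.33/1.51 = 28711 d.
q = Δh / Σ(b_i/K_i) = 5.89 / 28711 = 0.0002051 m/day.
In each layer the seepage velocity is v_i = q/n_i, so the layer transit time is t_i = b_i·n_i / q:
  layer 1 (clay): t_1 = 7.48 × 0.05 / 0.0002051 = 1823 d
  layer 2 (silty sand): t_2 = 8.25 × 0.10 / 0.0002051 = 4022 d
  layer 3 (karst limestone): t_3 = 12.3 × 0.09 / 0.0002051 = 5396 d
  layer 4 (fine sand): t_4 = 4.33 × 0.28 / 0.0002051 = 5910 d
Total t = Σ t_i = 17151 days = 46.96 years.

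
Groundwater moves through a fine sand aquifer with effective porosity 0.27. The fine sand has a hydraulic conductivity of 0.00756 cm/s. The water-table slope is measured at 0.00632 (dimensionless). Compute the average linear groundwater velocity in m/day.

Convert K: 0.00756 cm/s × 864 = 6.532 m/day.
Hydraulic gradient i = 0.00632.
Darcy flux q = K · i = 6.532 × 0.006320 = 0.04128 m/day.
Seepage velocity v = q / n_e = 0.04128 / 0.27 = 0.1529 m/day.

0.153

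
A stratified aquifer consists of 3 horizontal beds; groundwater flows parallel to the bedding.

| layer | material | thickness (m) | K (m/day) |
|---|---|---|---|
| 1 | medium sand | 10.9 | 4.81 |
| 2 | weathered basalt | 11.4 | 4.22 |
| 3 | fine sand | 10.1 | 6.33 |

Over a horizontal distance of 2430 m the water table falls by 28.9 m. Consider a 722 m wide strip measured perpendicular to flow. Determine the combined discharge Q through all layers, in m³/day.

Flow is parallel to layering, so each bed carries its own Darcy discharge and the transmissivities add.
Σ(K_i·b_i) = 4.81×10.9 + 4.22×11.4 + 6.33×10.1 = 164.5 m²/day.
Hydraulic gradient i = Δh / L = 28.9 / 2430 = 0.01189.
Q = Σ(K_i·b_i) · W · i = 164.5 × 722 × 0.01189 = 1412 m³/day.

1410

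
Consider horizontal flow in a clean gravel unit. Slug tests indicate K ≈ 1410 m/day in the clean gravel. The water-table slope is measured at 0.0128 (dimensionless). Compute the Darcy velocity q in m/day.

Hydraulic gradient i = 0.0128.
Specific discharge q = K · i = 1410 × 0.01280 = 18.05 m/day.

18.0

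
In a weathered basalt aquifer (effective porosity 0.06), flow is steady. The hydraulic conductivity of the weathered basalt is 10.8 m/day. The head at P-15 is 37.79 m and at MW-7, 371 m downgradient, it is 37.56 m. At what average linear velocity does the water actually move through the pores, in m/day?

Hydraulic gradient i = (37.79 − 37.56) / 371 = 0.23 / 371 = 0.0006199.
Darcy flux q = K · i = 10.80 × 0.0006199 = 0.006695 m/day.
Seepage velocity v = q / n_e = 0.006695 / 0.06 = 0.1116 m/day.

0.112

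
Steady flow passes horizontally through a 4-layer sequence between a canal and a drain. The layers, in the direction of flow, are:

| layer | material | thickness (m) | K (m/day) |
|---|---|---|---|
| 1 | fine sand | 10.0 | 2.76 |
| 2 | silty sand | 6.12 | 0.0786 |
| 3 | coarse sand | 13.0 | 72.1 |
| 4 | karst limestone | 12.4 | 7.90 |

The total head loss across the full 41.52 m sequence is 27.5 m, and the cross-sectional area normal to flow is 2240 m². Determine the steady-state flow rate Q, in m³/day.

740

Flow is perpendicular to layering, so the layers act in series and the equivalent K is the thickness-weighted harmonic mean.
Total thickness L = 10.0 + 6.12 + 13.0 + 12.4 = 41.52 m.
Σ(b_i/K_i) = 10.0/2.76 + 6.12/0.0786 + 13.0/72.1 + 12.4/7.90 = 83.24 d.
K_eq = L / Σ(b_i/K_i) = 41.52 / 83.24 = 0.4988 m/day.
Q = K_eq · A · (Δh/L) = 0.4988 × 2240 × (27.5/41.52) = 740.1 m³/day.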